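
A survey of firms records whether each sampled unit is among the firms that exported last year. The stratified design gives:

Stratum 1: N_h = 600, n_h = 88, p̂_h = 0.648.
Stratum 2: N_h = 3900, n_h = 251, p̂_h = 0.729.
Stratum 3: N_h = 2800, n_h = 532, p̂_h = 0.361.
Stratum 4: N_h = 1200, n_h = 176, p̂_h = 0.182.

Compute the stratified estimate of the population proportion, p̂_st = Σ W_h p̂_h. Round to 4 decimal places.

N = 8500; stratum weights W_h = N_h/N.
p̂_st = Σ W_h p̂_h = (600·0.648 + 3900·0.729 + 2800·0.361 + 1200·0.182)/8500 = 0.52484

p̂_st ≈ 0.5248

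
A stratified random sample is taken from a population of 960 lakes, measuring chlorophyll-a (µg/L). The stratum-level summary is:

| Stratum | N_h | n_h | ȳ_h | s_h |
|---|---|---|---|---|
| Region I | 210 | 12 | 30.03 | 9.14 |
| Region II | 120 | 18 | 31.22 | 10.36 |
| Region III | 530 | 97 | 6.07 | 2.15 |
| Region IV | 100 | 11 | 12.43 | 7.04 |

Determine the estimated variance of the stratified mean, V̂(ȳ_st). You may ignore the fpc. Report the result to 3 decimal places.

V̂(ȳ_st) ≈ 0.490

V̂(ȳ_st) = Σ W_h² s_h²/n_h, with W_h = N_h/N and N = 960:
  stratum Region I: (210/960)²·9.14²/12 = 0.333125
  stratum Region II: (120/960)²·10.36²/18 = 0.0931681
  stratum Region III: (530/960)²·2.15²/97 = 0.0145249
  stratum Region IV: (100/960)²·7.04²/11 = 0.0488889
V̂(ȳ_st) = 0.489707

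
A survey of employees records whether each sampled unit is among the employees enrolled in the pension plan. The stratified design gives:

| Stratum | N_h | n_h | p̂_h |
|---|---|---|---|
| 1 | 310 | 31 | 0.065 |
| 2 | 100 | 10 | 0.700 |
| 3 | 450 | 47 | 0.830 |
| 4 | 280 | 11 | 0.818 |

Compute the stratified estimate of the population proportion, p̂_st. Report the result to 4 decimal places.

N = 1140; stratum weights W_h = N_h/N.
p̂_st = Σ W_h p̂_h = (310·0.065 + 100·0.700 + 450·0.830 + 280·0.818)/1140 = 0.60762

p̂_st ≈ 0.6076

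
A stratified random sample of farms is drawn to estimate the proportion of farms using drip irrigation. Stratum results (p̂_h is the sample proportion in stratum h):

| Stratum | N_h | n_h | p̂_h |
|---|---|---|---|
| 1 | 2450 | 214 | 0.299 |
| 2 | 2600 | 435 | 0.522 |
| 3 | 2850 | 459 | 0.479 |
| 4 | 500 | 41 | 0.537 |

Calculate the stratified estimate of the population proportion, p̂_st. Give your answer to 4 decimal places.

p̂_st ≈ 0.4433

N = 8400; stratum weights W_h = N_h/N.
p̂_st = Σ W_h p̂_h = (2450·0.299 + 2600·0.522 + 2850·0.479 + 500·0.537)/8400 = 0.44326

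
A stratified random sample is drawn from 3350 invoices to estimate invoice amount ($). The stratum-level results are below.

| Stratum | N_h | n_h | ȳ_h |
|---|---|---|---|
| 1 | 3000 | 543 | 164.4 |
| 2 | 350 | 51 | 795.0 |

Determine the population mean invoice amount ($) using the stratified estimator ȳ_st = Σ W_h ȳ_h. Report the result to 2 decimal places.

N = Σ N_h = 3350. Stratum weights W_h = N_h/N.
ȳ_st = (3000·164.4 + 350·795.0) / 3350 = 230.2836

ȳ_st ≈ 230.28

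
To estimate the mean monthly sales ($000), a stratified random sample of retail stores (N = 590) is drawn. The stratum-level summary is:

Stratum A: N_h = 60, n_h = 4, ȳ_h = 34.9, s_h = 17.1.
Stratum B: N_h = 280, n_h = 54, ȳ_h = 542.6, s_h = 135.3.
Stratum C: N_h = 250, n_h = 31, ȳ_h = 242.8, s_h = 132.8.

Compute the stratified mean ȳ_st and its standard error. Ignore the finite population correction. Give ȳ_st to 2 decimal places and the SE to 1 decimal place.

ȳ_st ≈ 363.94, SE ≈ 13.4

ȳ_st = Σ W_h ȳ_h = (60·34.9 + 280·542.6 + 250·242.8)/590 = 363.93559
V̂(ȳ_st) = Σ W_h² s_h²/n_h, with W_h = N_h/N and N = 590:
  stratum A: (60/590)²·17.1²/4 = 0.756016
  stratum B: (280/590)²·135.3²/54 = 76.3508
  stratum C: (250/590)²·132.8²/31 = 102.143
V̂(ȳ_st) = 179.25
SE(ȳ_st) = √179.25 = 13.3884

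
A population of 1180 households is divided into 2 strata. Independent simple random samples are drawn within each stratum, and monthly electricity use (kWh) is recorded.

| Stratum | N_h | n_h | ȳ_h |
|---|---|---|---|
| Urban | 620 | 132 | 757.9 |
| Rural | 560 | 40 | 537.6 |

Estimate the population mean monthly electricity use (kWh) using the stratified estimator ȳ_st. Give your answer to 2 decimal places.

ȳ_st ≈ 653.35

N = Σ N_h = 1180. Stratum weights W_h = N_h/N.
ȳ_st = (620·757.9 + 560·537.6) / 1180 = 653.3508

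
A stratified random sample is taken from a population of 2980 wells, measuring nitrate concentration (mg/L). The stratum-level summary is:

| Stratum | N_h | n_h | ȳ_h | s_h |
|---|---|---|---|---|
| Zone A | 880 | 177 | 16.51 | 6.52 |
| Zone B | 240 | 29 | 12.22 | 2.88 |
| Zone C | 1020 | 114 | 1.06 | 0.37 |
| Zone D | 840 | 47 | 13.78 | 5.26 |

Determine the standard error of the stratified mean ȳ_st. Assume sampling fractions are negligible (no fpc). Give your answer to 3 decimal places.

V̂(ȳ_st) = Σ W_h² s_h²/n_h, with W_h = N_h/N and N = 2980:
  stratum Zone A: (880/2980)²·6.52²/177 = 0.0209438
  stratum Zone B: (240/2980)²·2.88²/29 = 0.00185514
  stratum Zone C: (1020/2980)²·0.37²/114 = 0.000140691
  stratum Zone D: (840/2980)²·5.26²/47 = 0.0467735
V̂(ȳ_st) = 0.0697131
SE(ȳ_st) = √0.0697131 = 0.264032

SE(ȳ_st) ≈ 0.264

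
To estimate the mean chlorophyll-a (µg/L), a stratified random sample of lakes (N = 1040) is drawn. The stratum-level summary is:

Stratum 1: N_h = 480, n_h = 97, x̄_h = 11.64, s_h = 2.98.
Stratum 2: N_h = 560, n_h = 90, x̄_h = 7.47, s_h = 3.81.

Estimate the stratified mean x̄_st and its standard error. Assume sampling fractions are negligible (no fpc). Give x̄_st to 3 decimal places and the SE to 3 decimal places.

x̄_st = Σ W_h x̄_h = (480·11.64 + 560·7.47)/1040 = 9.39462
V̂(x̄_st) = Σ W_h² s_h²/n_h, with W_h = N_h/N and N = 1040:
  stratum 1: (480/1040)²·2.98²/97 = 0.0195019
  stratum 2: (560/1040)²·3.81²/90 = 0.0467646
V̂(x̄_st) = 0.0662664
SE(x̄_st) = √0.0662664 = 0.257423

x̄_st ≈ 9.395, SE ≈ 0.257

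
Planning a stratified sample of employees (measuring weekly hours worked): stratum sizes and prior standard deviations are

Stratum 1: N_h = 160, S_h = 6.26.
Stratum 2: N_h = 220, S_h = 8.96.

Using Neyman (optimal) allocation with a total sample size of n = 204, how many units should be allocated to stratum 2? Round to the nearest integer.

Neyman allocation: n_h = n · N_h S_h / Σ N_i S_i, with n = 204.
  stratum 1: N_h·S_h = 160·6.26 = 1001.60
  stratum 2: N_h·S_h = 220·8.96 = 1971.20
Σ N_h S_h = 2972.80
n for stratum 2 = 204·1971.20/2972.80 = 135.268 → 135

135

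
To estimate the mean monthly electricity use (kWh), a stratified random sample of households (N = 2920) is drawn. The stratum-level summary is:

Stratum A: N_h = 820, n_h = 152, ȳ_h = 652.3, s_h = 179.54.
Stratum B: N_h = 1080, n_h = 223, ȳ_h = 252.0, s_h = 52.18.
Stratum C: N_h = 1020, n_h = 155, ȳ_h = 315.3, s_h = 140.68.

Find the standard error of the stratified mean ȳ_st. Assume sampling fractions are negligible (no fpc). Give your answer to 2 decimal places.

V̂(ȳ_st) = Σ W_h² s_h²/n_h, with W_h = N_h/N and N = 2920:
  stratum A: (820/2920)²·179.54²/152 = 16.724
  stratum B: (1080/2920)²·52.18²/223 = 1.67026
  stratum C: (1020/2920)²·140.68²/155 = 15.58
V̂(ȳ_st) = 33.9743
SE(ȳ_st) = √33.9743 = 5.82875

SE(ȳ_st) ≈ 5.83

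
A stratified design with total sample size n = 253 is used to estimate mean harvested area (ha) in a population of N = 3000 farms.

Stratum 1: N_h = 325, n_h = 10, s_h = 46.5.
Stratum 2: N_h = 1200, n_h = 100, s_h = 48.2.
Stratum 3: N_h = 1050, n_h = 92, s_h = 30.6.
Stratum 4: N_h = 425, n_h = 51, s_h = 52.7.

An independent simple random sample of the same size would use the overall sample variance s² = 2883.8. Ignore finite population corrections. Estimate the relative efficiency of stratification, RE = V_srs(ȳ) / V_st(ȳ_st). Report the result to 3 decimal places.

RE ≈ 1.326

V̂(ȳ_st) = Σ W_h² s_h²/n_h, with W_h = N_h/N and N = 3000:
  stratum 1: (325/3000)²·46.5²/10 = 2.53764
  stratum 2: (1200/3000)²·48.2²/100 = 3.71718
  stratum 3: (1050/3000)²·30.6²/92 = 1.24678
  stratum 4: (425/3000)²·52.7²/51 = 1.09292
V_st = 8.59452
V_srs = s²/n = 2883.8/253 = 11.3984
Relative efficiency = V_srs / V_st = 11.3984/8.59452 = 1.3262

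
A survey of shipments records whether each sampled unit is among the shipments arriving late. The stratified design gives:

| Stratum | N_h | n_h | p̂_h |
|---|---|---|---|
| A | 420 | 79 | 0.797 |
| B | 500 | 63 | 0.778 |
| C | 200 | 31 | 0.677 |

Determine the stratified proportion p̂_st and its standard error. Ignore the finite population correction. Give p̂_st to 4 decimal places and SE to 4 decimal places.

p̂_st ≈ 0.7671, SE ≈ 0.0329

N = 1120; stratum weights W_h = N_h/N.
p̂_st = Σ W_h p̂_h = (420·0.797 + 500·0.778 + 200·0.677)/1120 = 0.76709
V̂(p̂_st) = Σ W_h² p̂_h(1−p̂_h)/(n_h−1):
  stratum A: (420/1120)²·0.797·0.203/78 = 0.000291691
  stratum B: (500/1120)²·0.778·0.222/62 = 0.000555194
  stratum C: (200/1120)²·0.677·0.323/30 = 0.000232431
V̂(p̂_st) = 0.00107932; SE = √V̂ = 0.0328529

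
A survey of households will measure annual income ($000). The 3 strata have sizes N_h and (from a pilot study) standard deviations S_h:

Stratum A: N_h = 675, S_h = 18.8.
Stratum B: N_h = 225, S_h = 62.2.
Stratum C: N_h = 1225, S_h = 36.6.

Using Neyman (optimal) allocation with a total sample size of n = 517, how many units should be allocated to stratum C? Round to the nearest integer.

Neyman allocation: n_h = n · N_h S_h / Σ N_i S_i, with n = 517.
  stratum A: N_h·S_h = 675·18.8 = 12690.00
  stratum B: N_h·S_h = 225·62.2 = 13995.00
  stratum C: N_h·S_h = 1225·36.6 = 44835.00
Σ N_h S_h = 71520.00
n for stratum C = 517·44835.00/71520.00 = 324.101 → 324

324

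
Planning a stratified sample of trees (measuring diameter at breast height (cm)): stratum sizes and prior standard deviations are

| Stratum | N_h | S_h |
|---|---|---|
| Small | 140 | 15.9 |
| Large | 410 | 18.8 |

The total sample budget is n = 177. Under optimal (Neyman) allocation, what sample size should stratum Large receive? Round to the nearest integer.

Neyman allocation: n_h = n · N_h S_h / Σ N_i S_i, with n = 177.
  stratum Small: N_h·S_h = 140·15.9 = 2226.00
  stratum Large: N_h·S_h = 410·18.8 = 7708.00
Σ N_h S_h = 9934.00
n for stratum Large = 177·7708.00/9934.00 = 137.338 → 137

137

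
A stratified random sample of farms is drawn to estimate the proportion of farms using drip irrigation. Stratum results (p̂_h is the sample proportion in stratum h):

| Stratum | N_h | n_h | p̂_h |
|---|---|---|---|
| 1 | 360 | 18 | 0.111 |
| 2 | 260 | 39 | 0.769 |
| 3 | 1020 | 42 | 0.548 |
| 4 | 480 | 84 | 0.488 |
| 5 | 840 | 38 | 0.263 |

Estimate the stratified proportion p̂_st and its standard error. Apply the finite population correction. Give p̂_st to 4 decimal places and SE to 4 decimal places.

N = 2960; stratum weights W_h = N_h/N.
p̂_st = Σ W_h p̂_h = (360·0.111 + 260·0.769 + 1020·0.548 + 480·0.488 + 840·0.263)/2960 = 0.42366
V̂(p̂_st) = Σ W_h² (1 − n_h/N_h) p̂_h(1−p̂_h)/(n_h−1):
  stratum 1: (360/2960)²·(1 − 18/360)·0.111·0.889/17 = 8.15682e-05
  stratum 2: (260/2960)²·(1 − 39/260)·0.769·0.231/38 = 3.06575e-05
  stratum 3: (1020/2960)²·(1 − 42/1020)·0.548·0.452/41 = 0.000687845
  stratum 4: (480/2960)²·(1 − 84/480)·0.488·0.512/83 = 6.53077e-05
  stratum 5: (840/2960)²·(1 − 38/840)·0.263·0.737/37 = 0.000402802
V̂(p̂_st) = 0.00126818; SE = √V̂ = 0.0356115

p̂_st ≈ 0.4237, SE ≈ 0.0356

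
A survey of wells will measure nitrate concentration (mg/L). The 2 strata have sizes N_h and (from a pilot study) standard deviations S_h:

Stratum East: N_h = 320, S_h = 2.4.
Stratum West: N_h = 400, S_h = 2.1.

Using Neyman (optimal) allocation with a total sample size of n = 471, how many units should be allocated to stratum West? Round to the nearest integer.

246

Neyman allocation: n_h = n · N_h S_h / Σ N_i S_i, with n = 471.
  stratum East: N_h·S_h = 320·2.4 = 768.00
  stratum West: N_h·S_h = 400·2.1 = 840.00
Σ N_h S_h = 1608.00
n for stratum West = 471·840.00/1608.00 = 246.045 → 246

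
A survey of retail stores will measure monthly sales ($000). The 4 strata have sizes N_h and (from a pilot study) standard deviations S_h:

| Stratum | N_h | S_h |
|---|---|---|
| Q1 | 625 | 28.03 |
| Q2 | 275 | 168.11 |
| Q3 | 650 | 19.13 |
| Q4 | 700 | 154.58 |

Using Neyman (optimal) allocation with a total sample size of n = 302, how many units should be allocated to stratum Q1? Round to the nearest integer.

29

Neyman allocation: n_h = n · N_h S_h / Σ N_i S_i, with n = 302.
  stratum Q1: N_h·S_h = 625·28.03 = 17518.75
  stratum Q2: N_h·S_h = 275·168.11 = 46230.25
  stratum Q3: N_h·S_h = 650·19.13 = 12434.50
  stratum Q4: N_h·S_h = 700·154.58 = 108206.00
Σ N_h S_h = 184389.50
n for stratum Q1 = 302·17518.75/184389.50 = 28.693 → 29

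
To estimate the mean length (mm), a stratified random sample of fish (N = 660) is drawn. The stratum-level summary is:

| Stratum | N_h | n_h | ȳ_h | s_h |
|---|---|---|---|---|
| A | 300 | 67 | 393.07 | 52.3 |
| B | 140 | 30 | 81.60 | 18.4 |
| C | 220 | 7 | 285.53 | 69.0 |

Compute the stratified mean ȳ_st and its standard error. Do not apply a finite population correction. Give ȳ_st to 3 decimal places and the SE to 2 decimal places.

ȳ_st = Σ W_h ȳ_h = (300·393.07 + 140·81.60 + 220·285.53)/660 = 291.15394
V̂(ȳ_st) = Σ W_h² s_h²/n_h, with W_h = N_h/N and N = 660:
  stratum A: (300/660)²·52.3²/67 = 8.43496
  stratum B: (140/660)²·18.4²/30 = 0.507788
  stratum C: (220/660)²·69.0²/7 = 75.5714
V̂(ȳ_st) = 84.5142
SE(ȳ_st) = √84.5142 = 9.19316

ȳ_st ≈ 291.154, SE ≈ 9.19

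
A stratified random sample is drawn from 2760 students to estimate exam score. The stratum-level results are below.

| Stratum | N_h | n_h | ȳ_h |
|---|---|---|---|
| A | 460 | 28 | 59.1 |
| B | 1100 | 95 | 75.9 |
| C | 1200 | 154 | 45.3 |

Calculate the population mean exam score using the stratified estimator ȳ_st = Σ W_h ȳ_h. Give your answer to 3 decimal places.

N = Σ N_h = 2760. Stratum weights W_h = N_h/N.
ȳ_st = (460·59.1 + 1100·75.9 + 1200·45.3) / 2760 = 59.79565

ȳ_st ≈ 59.796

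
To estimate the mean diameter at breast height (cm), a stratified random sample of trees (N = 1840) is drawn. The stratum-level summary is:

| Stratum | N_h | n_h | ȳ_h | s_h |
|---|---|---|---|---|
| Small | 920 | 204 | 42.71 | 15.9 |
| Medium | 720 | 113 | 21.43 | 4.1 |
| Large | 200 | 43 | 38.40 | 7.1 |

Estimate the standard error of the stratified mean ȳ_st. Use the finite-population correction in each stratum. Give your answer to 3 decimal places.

V̂(ȳ_st) = Σ W_h² (1 − n_h/N_h) s_h²/n_h, with W_h = N_h/N and N = 1840:
  stratum Small: (920/1840)²·(1 − 204/920)·15.9²/204 = 0.241118
  stratum Medium: (720/1840)²·(1 − 113/720)·4.1²/113 = 0.0192033
  stratum Large: (200/1840)²·(1 − 43/200)·7.1²/43 = 0.0108728
V̂(ȳ_st) = 0.271194
SE(ȳ_st) = √0.271194 = 0.520763

SE(ȳ_st) ≈ 0.521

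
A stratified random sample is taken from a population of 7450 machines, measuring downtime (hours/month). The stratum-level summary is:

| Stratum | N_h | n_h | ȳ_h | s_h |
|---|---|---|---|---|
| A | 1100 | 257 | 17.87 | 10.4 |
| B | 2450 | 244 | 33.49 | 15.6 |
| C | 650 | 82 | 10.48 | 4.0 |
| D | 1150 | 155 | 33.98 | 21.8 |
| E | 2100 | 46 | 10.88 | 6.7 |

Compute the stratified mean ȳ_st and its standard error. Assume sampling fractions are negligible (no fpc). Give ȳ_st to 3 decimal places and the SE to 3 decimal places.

ȳ_st = Σ W_h ȳ_h = (1100·17.87 + 2450·33.49 + 650·10.48 + 1150·33.98 + 2100·10.88)/7450 = 22.87846
V̂(ȳ_st) = Σ W_h² s_h²/n_h, with W_h = N_h/N and N = 7450:
  stratum A: (1100/7450)²·10.4²/257 = 0.00917501
  stratum B: (2450/7450)²·15.6²/244 = 0.107865
  stratum C: (650/7450)²·4.0²/82 = 0.00148532
  stratum D: (1150/7450)²·21.8²/155 = 0.0730574
  stratum E: (2100/7450)²·6.7²/46 = 0.0775386
V̂(ȳ_st) = 0.269121
SE(ȳ_st) = √0.269121 = 0.518769

ȳ_st ≈ 22.878, SE ≈ 0.519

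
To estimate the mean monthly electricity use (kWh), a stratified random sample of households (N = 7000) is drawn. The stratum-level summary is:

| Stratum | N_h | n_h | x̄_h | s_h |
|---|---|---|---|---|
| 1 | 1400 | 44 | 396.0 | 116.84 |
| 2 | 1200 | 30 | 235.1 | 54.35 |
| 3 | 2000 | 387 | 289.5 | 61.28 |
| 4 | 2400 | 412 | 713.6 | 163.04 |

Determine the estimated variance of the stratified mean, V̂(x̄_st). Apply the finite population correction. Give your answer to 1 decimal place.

V̂(x̄_st) = Σ W_h² (1 − n_h/N_h) s_h²/n_h, with W_h = N_h/N and N = 7000:
  stratum 1: (1400/7000)²·(1 − 44/1400)·116.84²/44 = 12.0205
  stratum 2: (1200/7000)²·(1 − 30/1200)·54.35²/30 = 2.8213
  stratum 3: (2000/7000)²·(1 − 387/2000)·61.28²/387 = 0.638844
  stratum 4: (2400/7000)²·(1 − 412/2400)·163.04²/412 = 6.28236
V̂(x̄_st) = 21.763

V̂(x̄_st) ≈ 21.8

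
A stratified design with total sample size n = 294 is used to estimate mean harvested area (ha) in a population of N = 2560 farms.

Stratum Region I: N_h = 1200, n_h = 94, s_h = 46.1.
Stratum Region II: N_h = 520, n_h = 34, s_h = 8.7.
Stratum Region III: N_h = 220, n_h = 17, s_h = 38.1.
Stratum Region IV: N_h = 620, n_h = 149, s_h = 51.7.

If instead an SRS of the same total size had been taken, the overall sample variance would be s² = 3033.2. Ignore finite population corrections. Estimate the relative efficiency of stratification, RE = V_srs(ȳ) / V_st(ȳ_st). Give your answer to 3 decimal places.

V̂(ȳ_st) = Σ W_h² s_h²/n_h, with W_h = N_h/N and N = 2560:
  stratum Region I: (1200/2560)²·46.1²/94 = 4.96771
  stratum Region II: (520/2560)²·8.7²/34 = 0.0918515
  stratum Region III: (220/2560)²·38.1²/17 = 0.630618
  stratum Region IV: (620/2560)²·51.7²/149 = 1.0522
V_st = 6.74238
V_srs = s²/n = 3033.2/294 = 10.317
Relative efficiency = V_srs / V_st = 10.317/6.74238 = 1.5302

RE ≈ 1.530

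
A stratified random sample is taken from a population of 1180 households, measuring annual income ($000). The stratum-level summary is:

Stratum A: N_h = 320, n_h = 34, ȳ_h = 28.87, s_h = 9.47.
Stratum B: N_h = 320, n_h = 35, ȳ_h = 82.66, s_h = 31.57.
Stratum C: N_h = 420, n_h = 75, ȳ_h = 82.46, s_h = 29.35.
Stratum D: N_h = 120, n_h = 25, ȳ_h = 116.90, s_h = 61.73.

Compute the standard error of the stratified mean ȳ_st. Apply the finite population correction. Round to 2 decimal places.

SE(ȳ_st) ≈ 2.12

V̂(ȳ_st) = Σ W_h² (1 − n_h/N_h) s_h²/n_h, with W_h = N_h/N and N = 1180:
  stratum A: (320/1180)²·(1 − 34/320)·9.47²/34 = 0.17337
  stratum B: (320/1180)²·(1 − 35/320)·31.57²/35 = 1.86514
  stratum C: (420/1180)²·(1 − 75/420)·29.35²/75 = 1.19525
  stratum D: (120/1180)²·(1 − 25/120)·61.73²/25 = 1.24794
V̂(ȳ_st) = 4.4817
SE(ȳ_st) = √4.4817 = 2.117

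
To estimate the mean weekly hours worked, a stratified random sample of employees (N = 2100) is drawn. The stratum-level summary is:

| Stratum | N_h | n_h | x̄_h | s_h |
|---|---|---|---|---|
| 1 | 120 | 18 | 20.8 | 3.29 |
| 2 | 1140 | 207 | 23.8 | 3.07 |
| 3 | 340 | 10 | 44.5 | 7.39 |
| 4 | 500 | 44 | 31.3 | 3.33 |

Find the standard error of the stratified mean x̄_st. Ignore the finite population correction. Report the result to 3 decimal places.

SE(x̄_st) ≈ 0.416

V̂(x̄_st) = Σ W_h² s_h²/n_h, with W_h = N_h/N and N = 2100:
  stratum 1: (120/2100)²·3.29²/18 = 0.00196356
  stratum 2: (1140/2100)²·3.07²/207 = 0.0134177
  stratum 3: (340/2100)²·7.39²/10 = 0.143156
  stratum 4: (500/2100)²·3.33²/44 = 0.0142869
V̂(x̄_st) = 0.172824
SE(x̄_st) = √0.172824 = 0.415721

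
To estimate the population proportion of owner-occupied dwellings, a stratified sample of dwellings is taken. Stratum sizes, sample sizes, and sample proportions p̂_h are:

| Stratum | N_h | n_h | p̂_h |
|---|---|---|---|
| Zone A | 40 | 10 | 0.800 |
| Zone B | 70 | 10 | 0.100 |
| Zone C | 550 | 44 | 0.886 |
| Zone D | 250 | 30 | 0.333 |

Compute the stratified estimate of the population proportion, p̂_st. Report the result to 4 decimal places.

N = 910; stratum weights W_h = N_h/N.
p̂_st = Σ W_h p̂_h = (40·0.800 + 70·0.100 + 550·0.886 + 250·0.333)/910 = 0.66984

p̂_st ≈ 0.6698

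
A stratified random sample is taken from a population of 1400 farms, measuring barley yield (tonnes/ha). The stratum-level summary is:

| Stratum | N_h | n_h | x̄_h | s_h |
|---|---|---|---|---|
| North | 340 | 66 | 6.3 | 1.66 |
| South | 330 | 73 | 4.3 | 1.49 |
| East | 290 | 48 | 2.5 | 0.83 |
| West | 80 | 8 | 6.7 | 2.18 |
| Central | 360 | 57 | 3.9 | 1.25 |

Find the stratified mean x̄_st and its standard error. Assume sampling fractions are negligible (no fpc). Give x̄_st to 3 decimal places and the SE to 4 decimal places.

x̄_st ≈ 4.447, SE ≈ 0.0923

x̄_st = Σ W_h x̄_h = (340·6.3 + 330·4.3 + 290·2.5 + 80·6.7 + 360·3.9)/1400 = 4.44714
V̂(x̄_st) = Σ W_h² s_h²/n_h, with W_h = N_h/N and N = 1400:
  stratum North: (340/1400)²·1.66²/66 = 0.00246249
  stratum South: (330/1400)²·1.49²/73 = 0.00168975
  stratum East: (290/1400)²·0.83²/48 = 0.000615822
  stratum West: (80/1400)²·2.18²/8 = 0.00193976
  stratum Central: (360/1400)²·1.25²/57 = 0.00181257
V̂(x̄_st) = 0.00852038
SE(x̄_st) = √0.00852038 = 0.0923059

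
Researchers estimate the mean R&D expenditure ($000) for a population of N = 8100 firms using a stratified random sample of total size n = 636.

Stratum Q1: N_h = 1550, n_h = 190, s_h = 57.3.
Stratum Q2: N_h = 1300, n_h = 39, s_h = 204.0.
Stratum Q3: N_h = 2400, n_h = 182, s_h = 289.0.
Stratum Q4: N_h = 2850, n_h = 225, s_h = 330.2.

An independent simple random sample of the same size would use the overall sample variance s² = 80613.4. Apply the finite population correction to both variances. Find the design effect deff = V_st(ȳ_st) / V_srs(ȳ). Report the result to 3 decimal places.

V̂(ȳ_st) = Σ W_h² (1 − n_h/N_h) s_h²/n_h, with W_h = N_h/N and N = 8100:
  stratum Q1: (1550/8100)²·(1 − 190/1550)·57.3²/190 = 0.555209
  stratum Q2: (1300/8100)²·(1 − 39/1300)·204.0²/39 = 26.6615
  stratum Q3: (2400/8100)²·(1 − 182/2400)·289.0²/182 = 37.2329
  stratum Q4: (2850/8100)²·(1 − 225/2850)·330.2²/225 = 55.2555
V_st = 119.705
V_srs = (1 − 636/8100)·80613.4/636 = 116.798
deff = V_st / V_srs = 119.705/116.798 = 1.0249

deff ≈ 1.025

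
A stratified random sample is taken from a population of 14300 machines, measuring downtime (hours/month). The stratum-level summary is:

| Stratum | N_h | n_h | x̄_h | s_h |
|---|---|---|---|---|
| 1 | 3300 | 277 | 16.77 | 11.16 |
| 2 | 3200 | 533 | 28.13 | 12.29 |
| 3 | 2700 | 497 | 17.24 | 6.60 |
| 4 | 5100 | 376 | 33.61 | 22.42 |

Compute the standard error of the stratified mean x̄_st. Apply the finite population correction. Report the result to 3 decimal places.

V̂(x̄_st) = Σ W_h² (1 − n_h/N_h) s_h²/n_h, with W_h = N_h/N and N = 14300:
  stratum 1: (3300/14300)²·(1 − 277/3300)·11.16²/277 = 0.0219345
  stratum 2: (3200/14300)²·(1 − 533/3200)·12.29²/533 = 0.0118271
  stratum 3: (2700/14300)²·(1 − 497/2700)·6.60²/497 = 0.0025494
  stratum 4: (5100/14300)²·(1 − 376/5100)·22.42²/376 = 0.157504
V̂(x̄_st) = 0.193815
SE(x̄_st) = √0.193815 = 0.440244

SE(x̄_st) ≈ 0.440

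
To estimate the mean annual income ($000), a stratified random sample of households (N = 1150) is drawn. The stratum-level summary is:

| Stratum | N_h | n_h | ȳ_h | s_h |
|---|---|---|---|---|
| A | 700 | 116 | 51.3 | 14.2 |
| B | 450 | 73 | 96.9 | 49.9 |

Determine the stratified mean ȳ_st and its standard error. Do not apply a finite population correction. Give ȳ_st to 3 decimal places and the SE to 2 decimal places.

ȳ_st ≈ 69.143, SE ≈ 2.42

ȳ_st = Σ W_h ȳ_h = (700·51.3 + 450·96.9)/1150 = 69.14348
V̂(ȳ_st) = Σ W_h² s_h²/n_h, with W_h = N_h/N and N = 1150:
  stratum A: (700/1150)²·14.2²/116 = 0.644049
  stratum B: (450/1150)²·49.9²/73 = 5.22285
V̂(ȳ_st) = 5.8669
SE(ȳ_st) = √5.8669 = 2.42217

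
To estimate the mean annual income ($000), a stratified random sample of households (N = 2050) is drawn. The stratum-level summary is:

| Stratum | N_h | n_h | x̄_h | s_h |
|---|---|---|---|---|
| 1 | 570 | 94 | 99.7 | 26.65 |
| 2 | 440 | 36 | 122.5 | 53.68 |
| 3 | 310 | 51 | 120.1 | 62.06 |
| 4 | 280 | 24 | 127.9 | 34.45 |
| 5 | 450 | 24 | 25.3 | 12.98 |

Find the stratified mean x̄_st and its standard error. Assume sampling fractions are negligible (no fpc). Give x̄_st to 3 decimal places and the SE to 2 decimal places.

x̄_st ≈ 95.199, SE ≈ 2.69

x̄_st = Σ W_h x̄_h = (570·99.7 + 440·122.5 + 310·120.1 + 280·127.9 + 450·25.3)/2050 = 95.19854
V̂(x̄_st) = Σ W_h² s_h²/n_h, with W_h = N_h/N and N = 2050:
  stratum 1: (570/2050)²·26.65²/94 = 0.584129
  stratum 2: (440/2050)²·53.68²/36 = 3.6874
  stratum 3: (310/2050)²·62.06²/51 = 1.72691
  stratum 4: (280/2050)²·34.45²/24 = 0.922519
  stratum 5: (450/2050)²·12.98²/24 = 0.338264
V̂(x̄_st) = 7.25922
SE(x̄_st) = √7.25922 = 2.69429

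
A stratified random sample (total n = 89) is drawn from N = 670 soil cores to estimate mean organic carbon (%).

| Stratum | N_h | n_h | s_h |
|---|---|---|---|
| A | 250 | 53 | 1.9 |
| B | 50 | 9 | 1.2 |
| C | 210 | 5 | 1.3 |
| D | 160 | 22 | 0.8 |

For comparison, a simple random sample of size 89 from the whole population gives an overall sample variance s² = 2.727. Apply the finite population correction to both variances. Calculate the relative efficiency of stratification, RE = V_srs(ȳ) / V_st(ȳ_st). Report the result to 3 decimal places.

RE ≈ 0.632

V̂(ȳ_st) = Σ W_h² (1 − n_h/N_h) s_h²/n_h, with W_h = N_h/N and N = 670:
  stratum A: (250/670)²·(1 − 53/250)·1.9²/53 = 0.00747288
  stratum B: (50/670)²·(1 − 9/50)·1.2²/9 = 0.000730675
  stratum C: (210/670)²·(1 − 5/210)·1.3²/5 = 0.0324146
  stratum D: (160/670)²·(1 − 22/160)·0.8²/22 = 0.00143089
V_st = 0.042049
V_srs = (1 − 89/670)·2.727/89 = 0.0265703
Relative efficiency = V_srs / V_st = 0.0265703/0.042049 = 0.6319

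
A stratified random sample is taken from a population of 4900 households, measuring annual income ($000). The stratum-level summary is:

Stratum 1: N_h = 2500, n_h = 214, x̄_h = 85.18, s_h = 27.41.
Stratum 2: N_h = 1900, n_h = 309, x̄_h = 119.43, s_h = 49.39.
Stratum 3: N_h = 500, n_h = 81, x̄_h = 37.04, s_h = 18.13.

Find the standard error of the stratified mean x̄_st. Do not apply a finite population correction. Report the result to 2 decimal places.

V̂(x̄_st) = Σ W_h² s_h²/n_h, with W_h = N_h/N and N = 4900:
  stratum 1: (2500/4900)²·27.41²/214 = 0.913886
  stratum 2: (1900/4900)²·49.39²/309 = 1.18696
  stratum 3: (500/4900)²·18.13²/81 = 0.0422531
V̂(x̄_st) = 2.1431
SE(x̄_st) = √2.1431 = 1.46393

SE(x̄_st) ≈ 1.46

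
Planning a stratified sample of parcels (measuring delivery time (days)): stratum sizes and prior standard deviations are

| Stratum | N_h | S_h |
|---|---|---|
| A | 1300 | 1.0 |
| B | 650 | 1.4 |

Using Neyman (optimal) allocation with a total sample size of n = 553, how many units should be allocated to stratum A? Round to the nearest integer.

325

Neyman allocation: n_h = n · N_h S_h / Σ N_i S_i, with n = 553.
  stratum A: N_h·S_h = 1300·1.0 = 1300.00
  stratum B: N_h·S_h = 650·1.4 = 910.00
Σ N_h S_h = 2210.00
n for stratum A = 553·1300.00/2210.00 = 325.294 → 325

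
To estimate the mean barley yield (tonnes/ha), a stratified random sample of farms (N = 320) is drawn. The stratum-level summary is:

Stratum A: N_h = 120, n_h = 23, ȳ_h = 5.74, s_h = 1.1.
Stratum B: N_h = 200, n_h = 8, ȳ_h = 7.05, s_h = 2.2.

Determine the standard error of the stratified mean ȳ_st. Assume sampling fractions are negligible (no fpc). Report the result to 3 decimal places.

SE(ȳ_st) ≈ 0.494

V̂(ȳ_st) = Σ W_h² s_h²/n_h, with W_h = N_h/N and N = 320:
  stratum A: (120/320)²·1.1²/23 = 0.0073981
  stratum B: (200/320)²·2.2²/8 = 0.236328
V̂(ȳ_st) = 0.243726
SE(ȳ_st) = √0.243726 = 0.493686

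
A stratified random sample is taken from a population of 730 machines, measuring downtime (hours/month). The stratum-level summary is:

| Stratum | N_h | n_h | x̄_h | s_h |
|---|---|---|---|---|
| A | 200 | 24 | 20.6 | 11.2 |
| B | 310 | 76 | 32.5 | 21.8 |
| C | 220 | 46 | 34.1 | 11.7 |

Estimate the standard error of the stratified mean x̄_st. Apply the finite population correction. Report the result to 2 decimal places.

V̂(x̄_st) = Σ W_h² (1 − n_h/N_h) s_h²/n_h, with W_h = N_h/N and N = 730:
  stratum A: (200/730)²·(1 − 24/200)·11.2²/24 = 0.345241
  stratum B: (310/730)²·(1 − 76/310)·21.8²/76 = 0.851199
  stratum C: (220/730)²·(1 − 46/220)·11.7²/46 = 0.213767
V̂(x̄_st) = 1.41021
SE(x̄_st) = √1.41021 = 1.18752

SE(x̄_st) ≈ 1.19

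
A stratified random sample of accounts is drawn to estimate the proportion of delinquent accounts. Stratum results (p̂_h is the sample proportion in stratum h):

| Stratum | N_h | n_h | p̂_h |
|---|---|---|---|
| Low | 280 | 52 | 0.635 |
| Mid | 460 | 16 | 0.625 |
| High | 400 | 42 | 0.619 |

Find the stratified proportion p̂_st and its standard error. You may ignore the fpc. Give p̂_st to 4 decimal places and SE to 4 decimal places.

p̂_st ≈ 0.6254, SE ≈ 0.0594

N = 1140; stratum weights W_h = N_h/N.
p̂_st = Σ W_h p̂_h = (280·0.635 + 460·0.625 + 400·0.619)/1140 = 0.62535
V̂(p̂_st) = Σ W_h² p̂_h(1−p̂_h)/(n_h−1):
  stratum Low: (280/1140)²·0.635·0.365/51 = 0.000274159
  stratum Mid: (460/1140)²·0.625·0.375/15 = 0.00254405
  stratum High: (400/1140)²·0.619·0.381/41 = 0.000708177
V̂(p̂_st) = 0.00352639; SE = √V̂ = 0.0593834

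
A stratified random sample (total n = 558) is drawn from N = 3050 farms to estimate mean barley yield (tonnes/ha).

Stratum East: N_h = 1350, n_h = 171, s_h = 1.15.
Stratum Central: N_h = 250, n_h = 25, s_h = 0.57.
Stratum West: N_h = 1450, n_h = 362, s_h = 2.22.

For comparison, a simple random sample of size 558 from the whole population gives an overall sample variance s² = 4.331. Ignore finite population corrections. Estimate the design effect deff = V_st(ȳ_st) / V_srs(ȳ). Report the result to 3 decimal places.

deff ≈ 0.603

V̂(ȳ_st) = Σ W_h² s_h²/n_h, with W_h = N_h/N and N = 3050:
  stratum East: (1350/3050)²·1.15²/171 = 0.00151519
  stratum Central: (250/3050)²·0.57²/25 = 8.73152e-05
  stratum West: (1450/3050)²·2.22²/362 = 0.00307704
V_st = 0.00467955
V_srs = s²/n = 4.331/558 = 0.00776165
deff = V_st / V_srs = 0.00467955/0.00776165 = 0.6029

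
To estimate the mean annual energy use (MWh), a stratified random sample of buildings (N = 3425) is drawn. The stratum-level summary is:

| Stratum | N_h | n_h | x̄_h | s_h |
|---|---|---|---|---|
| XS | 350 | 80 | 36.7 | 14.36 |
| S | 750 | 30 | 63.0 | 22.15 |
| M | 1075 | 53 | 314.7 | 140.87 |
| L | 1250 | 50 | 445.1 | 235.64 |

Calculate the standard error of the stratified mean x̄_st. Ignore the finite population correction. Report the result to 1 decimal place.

V̂(x̄_st) = Σ W_h² s_h²/n_h, with W_h = N_h/N and N = 3425:
  stratum XS: (350/3425)²·14.36²/80 = 0.0269174
  stratum S: (750/3425)²·22.15²/30 = 0.784201
  stratum M: (1075/3425)²·140.87²/53 = 36.8856
  stratum L: (1250/3425)²·235.64²/50 = 147.92
V̂(x̄_st) = 185.617
SE(x̄_st) = √185.617 = 13.6241

SE(x̄_st) ≈ 13.6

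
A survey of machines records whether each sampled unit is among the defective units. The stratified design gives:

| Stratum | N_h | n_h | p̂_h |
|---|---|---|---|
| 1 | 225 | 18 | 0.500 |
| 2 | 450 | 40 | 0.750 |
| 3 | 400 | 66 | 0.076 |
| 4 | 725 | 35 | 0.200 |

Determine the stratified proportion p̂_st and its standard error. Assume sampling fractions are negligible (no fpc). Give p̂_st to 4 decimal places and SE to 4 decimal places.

N = 1800; stratum weights W_h = N_h/N.
p̂_st = Σ W_h p̂_h = (225·0.500 + 450·0.750 + 400·0.076 + 725·0.200)/1800 = 0.34744
V̂(p̂_st) = Σ W_h² p̂_h(1−p̂_h)/(n_h−1):
  stratum 1: (225/1800)²·0.500·0.500/17 = 0.000229779
  stratum 2: (450/1800)²·0.750·0.250/39 = 0.000300481
  stratum 3: (400/1800)²·0.076·0.924/65 = 5.33516e-05
  stratum 4: (725/1800)²·0.200·0.800/34 = 0.000763435
V̂(p̂_st) = 0.00134705; SE = √V̂ = 0.0367021

p̂_st ≈ 0.3474, SE ≈ 0.0367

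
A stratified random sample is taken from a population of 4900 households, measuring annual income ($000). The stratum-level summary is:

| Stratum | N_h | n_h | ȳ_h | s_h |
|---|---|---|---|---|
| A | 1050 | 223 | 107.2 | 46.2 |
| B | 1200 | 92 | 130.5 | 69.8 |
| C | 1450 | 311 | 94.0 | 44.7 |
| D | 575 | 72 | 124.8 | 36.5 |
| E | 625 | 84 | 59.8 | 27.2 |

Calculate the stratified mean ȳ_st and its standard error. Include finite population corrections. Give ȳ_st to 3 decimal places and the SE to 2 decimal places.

ȳ_st = Σ W_h ȳ_h = (1050·107.2 + 1200·130.5 + 1450·94.0 + 575·124.8 + 625·59.8)/4900 = 105.01939
V̂(ȳ_st) = Σ W_h² (1 − n_h/N_h) s_h²/n_h, with W_h = N_h/N and N = 4900:
  stratum A: (1050/4900)²·(1 − 223/1050)·46.2²/223 = 0.346164
  stratum B: (1200/4900)²·(1 − 92/1200)·69.8²/92 = 2.93259
  stratum C: (1450/4900)²·(1 − 311/1450)·44.7²/311 = 0.441931
  stratum D: (575/4900)²·(1 − 72/575)·36.5²/72 = 0.222893
  stratum E: (625/4900)²·(1 − 84/625)·27.2²/84 = 0.124035
V̂(ȳ_st) = 4.06762
SE(ȳ_st) = √4.06762 = 2.01683

ȳ_st ≈ 105.019, SE ≈ 2.02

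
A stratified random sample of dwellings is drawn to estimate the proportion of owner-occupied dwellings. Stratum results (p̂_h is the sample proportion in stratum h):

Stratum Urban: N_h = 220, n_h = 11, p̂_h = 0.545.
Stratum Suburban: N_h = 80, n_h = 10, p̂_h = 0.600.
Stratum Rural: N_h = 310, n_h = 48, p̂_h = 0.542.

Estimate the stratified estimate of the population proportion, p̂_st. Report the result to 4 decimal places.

N = 610; stratum weights W_h = N_h/N.
p̂_st = Σ W_h p̂_h = (220·0.545 + 80·0.600 + 310·0.542)/610 = 0.55069

p̂_st ≈ 0.5507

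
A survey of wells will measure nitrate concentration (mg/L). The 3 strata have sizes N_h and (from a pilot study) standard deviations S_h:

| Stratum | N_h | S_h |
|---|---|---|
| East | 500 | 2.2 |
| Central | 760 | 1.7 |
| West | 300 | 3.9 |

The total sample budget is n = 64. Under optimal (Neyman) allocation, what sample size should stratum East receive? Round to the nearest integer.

20

Neyman allocation: n_h = n · N_h S_h / Σ N_i S_i, with n = 64.
  stratum East: N_h·S_h = 500·2.2 = 1100.00
  stratum Central: N_h·S_h = 760·1.7 = 1292.00
  stratum West: N_h·S_h = 300·3.9 = 1170.00
Σ N_h S_h = 3562.00
n for stratum East = 64·1100.00/3562.00 = 19.764 → 20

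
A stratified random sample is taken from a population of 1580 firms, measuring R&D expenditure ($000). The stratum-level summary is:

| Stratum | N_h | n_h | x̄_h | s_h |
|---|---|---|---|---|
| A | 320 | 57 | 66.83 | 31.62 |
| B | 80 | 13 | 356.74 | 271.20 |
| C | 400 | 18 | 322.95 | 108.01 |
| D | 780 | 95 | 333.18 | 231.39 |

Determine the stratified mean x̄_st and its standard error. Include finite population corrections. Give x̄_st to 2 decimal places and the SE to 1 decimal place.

x̄_st ≈ 277.84, SE ≈ 13.2

x̄_st = Σ W_h x̄_h = (320·66.83 + 80·356.74 + 400·322.95 + 780·333.18)/1580 = 277.83873
V̂(x̄_st) = Σ W_h² (1 − n_h/N_h) s_h²/n_h, with W_h = N_h/N and N = 1580:
  stratum A: (320/1580)²·(1 − 57/320)·31.62²/57 = 0.591344
  stratum B: (80/1580)²·(1 − 13/80)·271.20²/13 = 12.1475
  stratum C: (400/1580)²·(1 − 18/400)·108.01²/18 = 39.6702
  stratum D: (780/1580)²·(1 − 95/780)·231.39²/95 = 120.625
V̂(x̄_st) = 173.034
SE(x̄_st) = √173.034 = 13.1542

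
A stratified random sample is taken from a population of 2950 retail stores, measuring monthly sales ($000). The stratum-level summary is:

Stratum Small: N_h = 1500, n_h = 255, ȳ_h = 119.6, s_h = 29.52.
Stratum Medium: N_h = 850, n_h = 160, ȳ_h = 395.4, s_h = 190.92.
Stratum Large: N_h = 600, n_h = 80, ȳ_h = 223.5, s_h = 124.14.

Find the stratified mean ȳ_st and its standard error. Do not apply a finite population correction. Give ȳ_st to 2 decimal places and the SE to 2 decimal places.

ȳ_st = Σ W_h ȳ_h = (1500·119.6 + 850·395.4 + 600·223.5)/2950 = 220.20000
V̂(ȳ_st) = Σ W_h² s_h²/n_h, with W_h = N_h/N and N = 2950:
  stratum Small: (1500/2950)²·29.52²/255 = 0.88355
  stratum Medium: (850/2950)²·190.92²/160 = 18.9137
  stratum Large: (600/2950)²·124.14²/80 = 7.96878
V̂(ȳ_st) = 27.766
SE(ȳ_st) = √27.766 = 5.26935

ȳ_st ≈ 220.20, SE ≈ 5.27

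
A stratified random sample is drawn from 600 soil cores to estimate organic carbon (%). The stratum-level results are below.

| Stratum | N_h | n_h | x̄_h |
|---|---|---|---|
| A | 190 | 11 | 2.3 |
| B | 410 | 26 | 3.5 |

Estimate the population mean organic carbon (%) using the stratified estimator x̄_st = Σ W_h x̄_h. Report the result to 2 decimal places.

N = Σ N_h = 600. Stratum weights W_h = N_h/N.
x̄_st = (190·2.3 + 410·3.5) / 600 = 3.1200

x̄_st ≈ 3.12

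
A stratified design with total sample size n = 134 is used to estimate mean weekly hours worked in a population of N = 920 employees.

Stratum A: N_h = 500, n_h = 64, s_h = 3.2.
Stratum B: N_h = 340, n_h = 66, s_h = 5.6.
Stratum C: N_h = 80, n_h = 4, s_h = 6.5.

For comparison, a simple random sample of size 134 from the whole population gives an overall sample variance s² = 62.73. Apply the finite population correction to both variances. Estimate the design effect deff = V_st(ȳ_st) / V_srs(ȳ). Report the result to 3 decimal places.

V̂(ȳ_st) = Σ W_h² (1 − n_h/N_h) s_h²/n_h, with W_h = N_h/N and N = 920:
  stratum A: (500/920)²·(1 − 64/500)·3.2²/64 = 0.0412098
  stratum B: (340/920)²·(1 − 66/340)·5.6²/66 = 0.0522981
  stratum C: (80/920)²·(1 − 4/80)·6.5²/4 = 0.0758743
V_st = 0.169382
V_srs = (1 − 134/920)·62.73/134 = 0.39995
deff = V_st / V_srs = 0.169382/0.39995 = 0.4235

deff ≈ 0.424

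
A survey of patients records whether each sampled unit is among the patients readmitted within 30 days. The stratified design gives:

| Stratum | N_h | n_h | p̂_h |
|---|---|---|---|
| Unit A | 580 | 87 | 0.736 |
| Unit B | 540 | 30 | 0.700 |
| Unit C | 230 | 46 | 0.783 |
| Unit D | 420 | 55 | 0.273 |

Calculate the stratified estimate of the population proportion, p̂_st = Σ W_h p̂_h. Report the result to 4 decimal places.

N = 1770; stratum weights W_h = N_h/N.
p̂_st = Σ W_h p̂_h = (580·0.736 + 540·0.700 + 230·0.783 + 420·0.273)/1770 = 0.62126

p̂_st ≈ 0.6213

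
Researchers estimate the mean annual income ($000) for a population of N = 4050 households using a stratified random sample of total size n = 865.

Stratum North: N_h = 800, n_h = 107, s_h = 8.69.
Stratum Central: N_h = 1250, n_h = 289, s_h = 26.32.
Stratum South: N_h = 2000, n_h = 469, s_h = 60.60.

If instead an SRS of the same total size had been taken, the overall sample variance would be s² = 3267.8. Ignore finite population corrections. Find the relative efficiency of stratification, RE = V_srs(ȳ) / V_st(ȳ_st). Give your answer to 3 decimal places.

V̂(ȳ_st) = Σ W_h² s_h²/n_h, with W_h = N_h/N and N = 4050:
  stratum North: (800/4050)²·8.69²/107 = 0.0275376
  stratum Central: (1250/4050)²·26.32²/289 = 0.228341
  stratum South: (2000/4050)²·60.60²/469 = 1.90951
V_st = 2.16539
V_srs = s²/n = 3267.8/865 = 3.7778
Relative efficiency = V_srs / V_st = 3.7778/2.16539 = 1.7446

RE ≈ 1.745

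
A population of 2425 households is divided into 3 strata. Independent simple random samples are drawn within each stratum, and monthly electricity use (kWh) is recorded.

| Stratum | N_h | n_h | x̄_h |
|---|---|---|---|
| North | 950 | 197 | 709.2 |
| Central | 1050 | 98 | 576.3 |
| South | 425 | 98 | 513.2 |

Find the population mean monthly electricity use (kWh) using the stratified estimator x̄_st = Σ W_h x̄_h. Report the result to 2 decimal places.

x̄_st ≈ 617.31

N = Σ N_h = 2425. Stratum weights W_h = N_h/N.
x̄_st = (950·709.2 + 1050·576.3 + 425·513.2) / 2425 = 617.3052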